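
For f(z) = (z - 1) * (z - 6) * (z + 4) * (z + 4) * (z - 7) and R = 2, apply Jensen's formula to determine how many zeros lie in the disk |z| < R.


Jensen's formula: (1/2pi)*integral log|f(Re^it)|dt = log|f(0)| + sum_{|a_k|<R} log(R/|a_k|)
Step 1: f(0) = (-1) * (-6) * 4 * 4 * (-7) = -672
Step 2: log|f(0)| = log|1| + log|6| + log|-4| + log|-4| + log|7| = 6.5103
Step 3: Zeros inside |z| < 2: 1
Step 4: Jensen sum = log(2/1) = 0.6931
Step 5: n(R) = number of terms in the Jensen sum = count of zeros inside |z| < 2 = 1

1


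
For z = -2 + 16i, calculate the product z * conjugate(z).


Step 1: conj(z) = -2 - 16i
Step 2: z * conj(z) = (-2)^2 + 16^2
Step 3: = 4 + 256 = 260

260


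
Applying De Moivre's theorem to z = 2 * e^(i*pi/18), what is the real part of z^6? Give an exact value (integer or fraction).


Step 1: By De Moivre's theorem, z^6 = 2^6 * e^(i*6*pi/18) = 64 * (cos(pi/3) + i*sin(pi/3))
Step 2: |z|^6 = 2^6 = 64
Step 3: The angle pi/3 already lies in [0, 2*pi)
Step 4: cos(pi/3) = 1/2
Step 5: Re(z^6) = 64 * 1/2 = 32

32


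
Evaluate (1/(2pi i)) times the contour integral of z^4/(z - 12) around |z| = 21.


Step 1: f(z) = z^4, a = 12 is inside |z| = 21
Step 2: By Cauchy integral formula: (1/(2pi*i)) * integral = f(a)
Step 3: f(12) = 12^4 = 20736

20736


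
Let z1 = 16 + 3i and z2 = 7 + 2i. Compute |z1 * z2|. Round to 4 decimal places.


Step 1: |z1| = sqrt(16^2 + 3^2) = sqrt(265)
Step 2: |z2| = sqrt(7^2 + 2^2) = sqrt(53)
Step 3: |z1*z2| = |z1|*|z2| = sqrt(265) * sqrt(53) = sqrt(265 * 53) = sqrt(14045)
Step 4: = 118.5116

118.5116


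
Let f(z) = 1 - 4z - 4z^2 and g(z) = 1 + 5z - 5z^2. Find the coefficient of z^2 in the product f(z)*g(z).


Step 1: z^2 term in f*g comes from: (1)*(-5z^2) + (-4z)*(5z) + (-4z^2)*(1)
Step 2: = -5 - 20 - 4
Step 3: = -29

-29


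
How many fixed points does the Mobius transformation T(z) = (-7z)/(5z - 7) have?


Step 1: Fixed points satisfy T(z) = z
Step 2: 5z^2 = 0
Step 3: Discriminant = 0^2 - 4*5*0 = 0
Step 4: Number of fixed points = 1

1


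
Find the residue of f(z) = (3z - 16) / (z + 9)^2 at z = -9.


Step 1: Pole of order 2 at z = -9
Step 2: Res = lim d/dz [(z + 9)^2 * f(z)] as z -> -9
Step 3: (z + 9)^2 * f(z) = 3z - 16
Step 4: d/dz[3z - 16] = 3

3


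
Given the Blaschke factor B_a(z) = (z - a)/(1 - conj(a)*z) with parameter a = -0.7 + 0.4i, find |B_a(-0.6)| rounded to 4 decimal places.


Step 1: Numerator z0 - a = -0.6 - (-0.7 + 0.4i) = 0.1 - 0.4i
Step 2: Denominator 1 - conj(a)*z0 = 1 - (-0.7 - 0.4i)*(-0.6) = 0.58 - 0.24i
Step 3: |z0 - a|^2 = 0.1^2 + (-0.4)^2 = 0.17; |1 - conj(a)*z0|^2 = 0.58^2 + (-0.24)^2 = 0.394
Step 4: |B_a(-0.6)| = sqrt(0.17 / 0.394) = sqrt(0.431472)
Step 5: = 0.6569

0.6569


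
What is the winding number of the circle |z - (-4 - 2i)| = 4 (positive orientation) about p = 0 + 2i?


Step 1: Center c = (-4, -2), radius = 4
Step 2: |p - c|^2 = 4^2 + 4^2 = 32
Step 3: r^2 = 16
Step 4: |p-c| > r so winding number = 0

0


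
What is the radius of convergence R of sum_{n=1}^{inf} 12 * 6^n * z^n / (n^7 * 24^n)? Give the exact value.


Step 1: General term a_n = 12 * 6^n / (n^7 * 24^n)
Step 2: By the root test, |a_n|^(1/n) = 12^(1/n) * 6 / (n^(7/n) * 24) -> 6/24 as n -> infinity (since 12^(1/n) -> 1 and n^(7/n) -> 1)
Step 3: R = 1/lim|a_n|^(1/n) = 24/6 = 4

4


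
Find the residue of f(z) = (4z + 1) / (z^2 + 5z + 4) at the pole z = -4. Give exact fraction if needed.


Step 1: Q(z) = z^2 + 5z + 4 = (z + 4)(z + 1)
Step 2: Q'(z) = 2z + 5
Step 3: Q'(-4) = -3, P(-4) = -15
Step 4: Res = P(-4)/Q'(-4) = -15/(-3) = 5

5


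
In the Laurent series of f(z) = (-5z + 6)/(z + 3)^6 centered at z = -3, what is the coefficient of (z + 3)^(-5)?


Step 1: Write the numerator in powers of (z + 3): -5z + 6 = -5(z + 3) + (-5*(-3) + 6) = -5(z + 3) + 21
Step 2: Divide by (z + 3)^6: f(z) = 21(z + 3)^(-6) - 5(z + 3)^(-5)
Step 3: This finite sum is the Laurent series of f about z = -3.
Step 4: Coefficient of (z + 3)^(-5) = coefficient of (z + 3) in the re-centred numerator = -5

-5


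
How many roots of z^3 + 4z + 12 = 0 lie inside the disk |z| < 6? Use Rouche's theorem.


Step 1: On |z| = 6 the three terms have sizes |z^3| = 6^3 = 216, |4z| = 4*6 = 24, |12| = 12
Step 2: The dominant term is g(z) = z^3; let h(z) = 4z + 12 so f = g + h
Step 3: On |z| = 6: |g| = 216 and |h| <= 24 + 12 = 36
Step 4: Since 216 > 36, |h| < |g| on |z| = 6, so by Rouche f has the same number of zeros as g inside |z| < 6
Step 5: g(z) = z^3 has 3 zeros (all at the origin) inside |z| < 6. Answer = 3

3


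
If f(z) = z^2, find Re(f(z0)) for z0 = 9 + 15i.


Step 1: z0 = 9 + 15i
Step 2: z0^2 = 9^2 - 15^2 + 270i
Step 3: real part = 81 - 225 = -144

-144


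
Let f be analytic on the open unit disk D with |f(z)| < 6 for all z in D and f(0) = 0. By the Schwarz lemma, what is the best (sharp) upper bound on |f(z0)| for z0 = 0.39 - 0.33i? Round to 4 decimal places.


Step 1: g = f/6 maps D -> D with g(0) = 0, so by the Schwarz lemma |g(z)| <= |z|, i.e. |f(z)| <= 6|z|; this is sharp (f(z) = 6z).
Step 2: |z0|^2 = 0.39^2 + (-0.33)^2 = 0.261
Step 3: |z0| = sqrt(0.261) = 0.510882
Step 4: Best bound = 6 * |z0| = 6 * 0.510882 = 3.0653

3.0653


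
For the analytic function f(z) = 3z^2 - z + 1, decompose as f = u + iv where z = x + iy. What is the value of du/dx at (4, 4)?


Step 1: f(z) = 3(x+iy)^2 - (x+iy) + 1
Step 2: u = 3(x^2 - y^2) - x + 1
Step 3: u_x = 6x - 1
Step 4: At (4, 4): u_x = 24 - 1 = 23

23


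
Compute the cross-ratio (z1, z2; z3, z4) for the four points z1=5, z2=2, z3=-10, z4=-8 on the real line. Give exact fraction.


Step 1: (z1-z3)(z2-z4) = 15 * 10 = 150
Step 2: (z1-z4)(z2-z3) = 13 * 12 = 156
Step 3: Cross-ratio = 150/156 = 25/26

25/26


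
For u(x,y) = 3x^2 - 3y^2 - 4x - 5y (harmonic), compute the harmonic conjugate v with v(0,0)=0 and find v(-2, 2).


Step 1: v_x = -u_y = 6y + 5
Step 2: v_y = u_x = 6x - 4
Step 3: v = 6xy + 5x - 4y + C
Step 4: v(0,0) = 0 => C = 0
Step 5: v(-2, 2) = -42

-42


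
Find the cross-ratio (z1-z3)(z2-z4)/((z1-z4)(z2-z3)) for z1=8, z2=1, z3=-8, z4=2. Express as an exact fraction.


Step 1: (z1-z3)(z2-z4) = 16 * (-1) = -16
Step 2: (z1-z4)(z2-z3) = 6 * 9 = 54
Step 3: Cross-ratio = -16/54 = -8/27

-8/27


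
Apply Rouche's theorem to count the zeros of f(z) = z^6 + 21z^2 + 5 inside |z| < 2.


Step 1: On |z| = 2 the three terms have sizes |z^6| = 2^6 = 64, |21z^2| = 21*2^2 = 84, |5| = 5
Step 2: The dominant term is g(z) = 21z^2; let h(z) = z^6 + 5 so f = g + h
Step 3: On |z| = 2: |g| = 84 and |h| <= 64 + 5 = 69
Step 4: Since 84 > 69, |h| < |g| on |z| = 2, so by Rouche f has the same number of zeros as g inside |z| < 2
Step 5: g(z) = 21z^2 has 2 zeros (at the origin, multiplicity 2) inside |z| < 2. Answer = 2

2


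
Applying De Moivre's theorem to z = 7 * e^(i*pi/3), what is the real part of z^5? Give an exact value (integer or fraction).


Step 1: By De Moivre's theorem, z^5 = 7^5 * e^(i*5*pi/3) = 16807 * (cos(5*pi/3) + i*sin(5*pi/3))
Step 2: |z|^5 = 7^5 = 16807
Step 3: The angle 5*pi/3 already lies in [0, 2*pi)
Step 4: cos(5*pi/3) = 1/2
Step 5: Re(z^5) = 16807 * 1/2 = 16807/2

16807/2


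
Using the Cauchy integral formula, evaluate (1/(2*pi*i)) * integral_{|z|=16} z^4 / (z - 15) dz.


Step 1: f(z) = z^4, a = 15 is inside |z| = 16
Step 2: By Cauchy integral formula: (1/(2pi*i)) * integral = f(a)
Step 3: f(15) = 15^4 = 50625

50625


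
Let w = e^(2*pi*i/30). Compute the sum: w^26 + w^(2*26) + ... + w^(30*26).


Step 1: The sum sum_{j=1}^{n} w^(k*j) equals n if n | k, else 0.
Step 2: Here n = 30, k = 26
Step 3: Does n divide k? 30 | 26 -> False
Step 4: Sum = 0

0


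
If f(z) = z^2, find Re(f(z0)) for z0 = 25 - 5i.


Step 1: z0 = 25 - 5i
Step 2: z0^2 = 25^2 - (-5)^2 - 250i
Step 3: real part = 625 - 25 = 600

600


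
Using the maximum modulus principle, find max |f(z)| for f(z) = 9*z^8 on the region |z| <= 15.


Step 1: On |z| = 15, |f(z)| = 9 * |z|^8 = 9 * 15^8
Step 2: By maximum modulus principle, maximum is on boundary.
Step 3: Maximum = 9 * 2562890625 = 23066015625

23066015625


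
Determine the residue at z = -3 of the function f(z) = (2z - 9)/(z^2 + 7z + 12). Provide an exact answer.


Step 1: Q(z) = z^2 + 7z + 12 = (z + 3)(z + 4)
Step 2: Q'(z) = 2z + 7
Step 3: Q'(-3) = 1, P(-3) = -15
Step 4: Res = P(-3)/Q'(-3) = -15/1 = -15

-15


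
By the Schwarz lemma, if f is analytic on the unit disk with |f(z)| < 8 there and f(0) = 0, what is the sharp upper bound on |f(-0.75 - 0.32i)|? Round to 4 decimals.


Step 1: g = f/8 maps D -> D with g(0) = 0, so by the Schwarz lemma |g(z)| <= |z|, i.e. |f(z)| <= 8|z|; this is sharp (f(z) = 8z).
Step 2: |z0|^2 = (-0.75)^2 + (-0.32)^2 = 0.6649
Step 3: |z0| = sqrt(0.6649) = 0.815414
Step 4: Best bound = 8 * |z0| = 8 * 0.815414 = 6.5233

6.5233


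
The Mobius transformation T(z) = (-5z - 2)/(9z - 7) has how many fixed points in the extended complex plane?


Step 1: Fixed points satisfy T(z) = z
Step 2: 9z^2 - 2z + 2 = 0
Step 3: Discriminant = (-2)^2 - 4*9*2 = -68
Step 4: Number of fixed points = 2

2


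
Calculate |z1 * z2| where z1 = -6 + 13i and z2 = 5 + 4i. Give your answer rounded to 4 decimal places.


Step 1: |z1| = sqrt((-6)^2 + 13^2) = sqrt(205)
Step 2: |z2| = sqrt(5^2 + 4^2) = sqrt(41)
Step 3: |z1*z2| = |z1|*|z2| = sqrt(205) * sqrt(41) = sqrt(205 * 41) = sqrt(8405)
Step 4: = 91.6788

91.6788


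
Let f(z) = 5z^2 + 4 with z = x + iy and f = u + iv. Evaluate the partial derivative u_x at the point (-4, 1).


Step 1: f(z) = 5(x+iy)^2 + 4
Step 2: u = 5(x^2 - y^2) + 4
Step 3: u_x = 10x + 0
Step 4: At (-4, 1): u_x = -40 + 0 = -40

-40


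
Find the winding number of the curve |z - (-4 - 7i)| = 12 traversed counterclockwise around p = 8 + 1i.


Step 1: Center c = (-4, -7), radius = 12
Step 2: |p - c|^2 = 12^2 + 8^2 = 208
Step 3: r^2 = 144
Step 4: |p-c| > r so winding number = 0

0


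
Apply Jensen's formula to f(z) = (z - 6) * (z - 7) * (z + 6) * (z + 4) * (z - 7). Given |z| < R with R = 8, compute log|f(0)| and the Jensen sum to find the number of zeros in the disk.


Jensen's formula: (1/2pi)*integral log|f(Re^it)|dt = log|f(0)| + sum_{|a_k|<R} log(R/|a_k|)
Step 1: f(0) = (-6) * (-7) * 6 * 4 * (-7) = -7056
Step 2: log|f(0)| = log|6| + log|7| + log|-6| + log|-4| + log|7| = 8.8616
Step 3: Zeros inside |z| < 8: 6, 7, -6, -4, 7
Step 4: Jensen sum = log(8/6) + log(8/7) + log(8/6) + log(8/4) + log(8/7) = 1.5356
Step 5: n(R) = number of terms in the Jensen sum = count of zeros inside |z| < 8 = 5

5


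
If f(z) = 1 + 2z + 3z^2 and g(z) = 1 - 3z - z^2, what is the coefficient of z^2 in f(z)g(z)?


Step 1: z^2 term in f*g comes from: (1)*(-z^2) + (2z)*(-3z) + (3z^2)*(1)
Step 2: = -1 - 6 + 3
Step 3: = -4

-4


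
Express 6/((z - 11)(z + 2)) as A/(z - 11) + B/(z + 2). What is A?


Step 1: Multiply both sides by (z - 11) and set z = 11
Step 2: A = 6 / (11 + 2)
Step 3: A = 6 / 13
Step 4: A = 6/13

6/13


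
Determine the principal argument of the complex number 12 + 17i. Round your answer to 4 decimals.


Step 1: z = 12 + 17i
Step 2: arg(z) = atan2(17, 12)
Step 3: arg(z) = 0.9561

0.9561


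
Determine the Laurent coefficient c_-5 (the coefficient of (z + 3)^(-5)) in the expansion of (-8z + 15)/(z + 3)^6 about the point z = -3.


Step 1: Write the numerator in powers of (z + 3): -8z + 15 = -8(z + 3) + (-8*(-3) + 15) = -8(z + 3) + 39
Step 2: Divide by (z + 3)^6: f(z) = 39(z + 3)^(-6) - 8(z + 3)^(-5)
Step 3: This finite sum is the Laurent series of f about z = -3.
Step 4: Coefficient of (z + 3)^(-5) = coefficient of (z + 3) in the re-centred numerator = -8

-8


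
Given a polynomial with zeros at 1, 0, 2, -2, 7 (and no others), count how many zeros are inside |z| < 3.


Step 1: Check each root:
  z = 1: |1| = 1 < 3
  z = 0: |0| = 0 < 3
  z = 2: |2| = 2 < 3
  z = -2: |-2| = 2 < 3
  z = 7: |7| = 7 >= 3
Step 2: Count = 4

4


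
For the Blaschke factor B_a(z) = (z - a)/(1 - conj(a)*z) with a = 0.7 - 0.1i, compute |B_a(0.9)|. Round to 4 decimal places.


Step 1: Numerator z0 - a = 0.9 - (0.7 - 0.1i) = 0.2 + 0.1i
Step 2: Denominator 1 - conj(a)*z0 = 1 - (0.7 + 0.1i)*0.9 = 0.37 - 0.09i
Step 3: |z0 - a|^2 = 0.2^2 + 0.1^2 = 0.05; |1 - conj(a)*z0|^2 = 0.37^2 + (-0.09)^2 = 0.145
Step 4: |B_a(0.9)| = sqrt(0.05 / 0.145) = sqrt(0.344828)
Step 5: = 0.5872

0.5872


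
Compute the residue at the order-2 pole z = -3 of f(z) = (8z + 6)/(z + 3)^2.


Step 1: Pole of order 2 at z = -3
Step 2: Res = lim d/dz [(z + 3)^2 * f(z)] as z -> -3
Step 3: (z + 3)^2 * f(z) = 8z + 6
Step 4: d/dz[8z + 6] = 8

8


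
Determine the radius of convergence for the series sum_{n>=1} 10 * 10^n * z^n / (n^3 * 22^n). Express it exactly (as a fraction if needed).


Step 1: General term a_n = 10 * 10^n / (n^3 * 22^n)
Step 2: By the root test, |a_n|^(1/n) = 10^(1/n) * 10 / (n^(3/n) * 22) -> 10/22 as n -> infinity (since 10^(1/n) -> 1 and n^(3/n) -> 1)
Step 3: R = 1/lim|a_n|^(1/n) = 22/10 = 11/5

11/5


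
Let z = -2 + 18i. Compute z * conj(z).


Step 1: conj(z) = -2 - 18i
Step 2: z * conj(z) = (-2)^2 + 18^2
Step 3: = 4 + 324 = 328

328


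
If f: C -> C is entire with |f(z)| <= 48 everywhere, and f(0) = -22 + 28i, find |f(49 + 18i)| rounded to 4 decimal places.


Step 1: By Liouville's theorem, a bounded entire function is constant.
Step 2: f(z) = f(0) = -22 + 28i for all z.
Step 3: |f(w)| = |-22 + 28i| = sqrt(484 + 784)
Step 4: = 35.609

35.609


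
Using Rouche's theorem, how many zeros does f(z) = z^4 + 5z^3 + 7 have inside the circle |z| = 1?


Step 1: On |z| = 1 the three terms have sizes |z^4| = 1^4 = 1, |5z^3| = 5*1^3 = 5, |7| = 7
Step 2: The dominant term is g(z) = 7; let h(z) = z^4 + 5z^3 so f = g + h
Step 3: On |z| = 1: |g| = 7 and |h| <= 1 + 5 = 6
Step 4: Since 7 > 6, |h| < |g| on |z| = 1, so by Rouche f has the same number of zeros as g inside |z| < 1
Step 5: g(z) = 7 is a nonzero constant with no zeros inside |z| < 1. Answer = 0

0


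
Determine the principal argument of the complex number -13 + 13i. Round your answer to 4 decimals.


Step 1: z = -13 + 13i
Step 2: arg(z) = atan2(13, -13)
Step 3: arg(z) = 2.3562

2.3562


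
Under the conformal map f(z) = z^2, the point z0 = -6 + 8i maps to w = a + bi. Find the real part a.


Step 1: z0 = -6 + 8i
Step 2: z0^2 = (-6)^2 - 8^2 - 96i
Step 3: real part = 36 - 64 = -28

-28


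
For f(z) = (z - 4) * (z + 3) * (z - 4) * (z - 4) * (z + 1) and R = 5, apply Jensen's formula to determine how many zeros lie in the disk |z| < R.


Jensen's formula: (1/2pi)*integral log|f(Re^it)|dt = log|f(0)| + sum_{|a_k|<R} log(R/|a_k|)
Step 1: f(0) = (-4) * 3 * (-4) * (-4) * 1 = -192
Step 2: log|f(0)| = log|4| + log|-3| + log|4| + log|4| + log|-1| = 5.2575
Step 3: Zeros inside |z| < 5: 4, -3, 4, 4, -1
Step 4: Jensen sum = log(5/4) + log(5/3) + log(5/4) + log(5/4) + log(5/1) = 2.7897
Step 5: n(R) = number of terms in the Jensen sum = count of zeros inside |z| < 5 = 5

5


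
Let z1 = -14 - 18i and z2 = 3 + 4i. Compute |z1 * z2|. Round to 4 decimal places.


Step 1: |z1| = sqrt((-14)^2 + (-18)^2) = sqrt(520)
Step 2: |z2| = sqrt(3^2 + 4^2) = sqrt(25)
Step 3: |z1*z2| = |z1|*|z2| = sqrt(520) * sqrt(25) = sqrt(520 * 25) = sqrt(13000)
Step 4: = 114.0175

114.0175


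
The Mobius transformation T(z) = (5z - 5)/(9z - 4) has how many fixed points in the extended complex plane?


Step 1: Fixed points satisfy T(z) = z
Step 2: 9z^2 - 9z + 5 = 0
Step 3: Discriminant = (-9)^2 - 4*9*5 = -99
Step 4: Number of fixed points = 2

2


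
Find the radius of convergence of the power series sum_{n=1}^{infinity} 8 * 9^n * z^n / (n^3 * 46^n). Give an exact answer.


Step 1: General term a_n = 8 * 9^n / (n^3 * 46^n)
Step 2: By the root test, |a_n|^(1/n) = 8^(1/n) * 9 / (n^(3/n) * 46) -> 9/46 as n -> infinity (since 8^(1/n) -> 1 and n^(3/n) -> 1)
Step 3: R = 1/lim|a_n|^(1/n) = 46/9

46/9


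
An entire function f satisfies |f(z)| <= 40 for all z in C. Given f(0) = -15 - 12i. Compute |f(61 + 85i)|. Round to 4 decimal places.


Step 1: By Liouville's theorem, a bounded entire function is constant.
Step 2: f(z) = f(0) = -15 - 12i for all z.
Step 3: |f(w)| = |-15 - 12i| = sqrt(225 + 144)
Step 4: = 19.2094

19.2094


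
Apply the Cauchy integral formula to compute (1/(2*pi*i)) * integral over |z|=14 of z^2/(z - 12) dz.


Step 1: f(z) = z^2, a = 12 is inside |z| = 14
Step 2: By Cauchy integral formula: (1/(2pi*i)) * integral = f(a)
Step 3: f(12) = 12^2 = 144

144


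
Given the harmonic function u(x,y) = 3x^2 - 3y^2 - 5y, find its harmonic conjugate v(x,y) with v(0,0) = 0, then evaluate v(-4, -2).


Step 1: v_x = -u_y = 6y + 5
Step 2: v_y = u_x = 6x + 0
Step 3: v = 6xy + 5x + C
Step 4: v(0,0) = 0 => C = 0
Step 5: v(-4, -2) = 28

28


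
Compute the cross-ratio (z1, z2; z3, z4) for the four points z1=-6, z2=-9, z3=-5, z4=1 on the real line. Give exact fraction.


Step 1: (z1-z3)(z2-z4) = (-1) * (-10) = 10
Step 2: (z1-z4)(z2-z3) = (-7) * (-4) = 28
Step 3: Cross-ratio = 10/28 = 5/14

5/14


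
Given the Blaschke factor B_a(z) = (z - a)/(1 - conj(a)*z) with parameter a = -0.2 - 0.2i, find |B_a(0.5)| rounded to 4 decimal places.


Step 1: Numerator z0 - a = 0.5 - (-0.2 - 0.2i) = 0.7 + 0.2i
Step 2: Denominator 1 - conj(a)*z0 = 1 - (-0.2 + 0.2i)*0.5 = 1.1 - 0.1i
Step 3: |z0 - a|^2 = 0.7^2 + 0.2^2 = 0.53; |1 - conj(a)*z0|^2 = 1.1^2 + (-0.1)^2 = 1.22
Step 4: |B_a(0.5)| = sqrt(0.53 / 1.22) = sqrt(0.434426)
Step 5: = 0.6591

0.6591


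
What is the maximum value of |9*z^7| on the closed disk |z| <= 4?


Step 1: On |z| = 4, |f(z)| = 9 * |z|^7 = 9 * 4^7
Step 2: By maximum modulus principle, maximum is on boundary.
Step 3: Maximum = 9 * 16384 = 147456

147456


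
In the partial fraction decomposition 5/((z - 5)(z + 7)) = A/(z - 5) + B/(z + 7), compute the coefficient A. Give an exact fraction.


Step 1: Multiply both sides by (z - 5) and set z = 5
Step 2: A = 5 / (5 + 7)
Step 3: A = 5 / 12
Step 4: A = 5/12

5/12


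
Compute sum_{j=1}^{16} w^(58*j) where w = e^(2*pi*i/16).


Step 1: The sum sum_{j=1}^{n} w^(k*j) equals n if n | k, else 0.
Step 2: Here n = 16, k = 58
Step 3: Does n divide k? 16 | 58 -> False
Step 4: Sum = 0

0


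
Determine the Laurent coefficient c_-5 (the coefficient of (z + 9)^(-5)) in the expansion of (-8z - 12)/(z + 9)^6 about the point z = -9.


Step 1: Write the numerator in powers of (z + 9): -8z - 12 = -8(z + 9) + (-8*(-9) - 12) = -8(z + 9) + 60
Step 2: Divide by (z + 9)^6: f(z) = 60(z + 9)^(-6) - 8(z + 9)^(-5)
Step 3: This finite sum is the Laurent series of f about z = -9.
Step 4: Coefficient of (z + 9)^(-5) = coefficient of (z + 9) in the re-centred numerator = -8

-8


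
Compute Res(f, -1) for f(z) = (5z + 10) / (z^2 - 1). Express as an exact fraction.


Step 1: Q(z) = z^2 - 1 = (z + 1)(z - 1)
Step 2: Q'(z) = 2z
Step 3: Q'(-1) = -2, P(-1) = 5
Step 4: Res = P(-1)/Q'(-1) = 5/(-2) = -5/2

-5/2


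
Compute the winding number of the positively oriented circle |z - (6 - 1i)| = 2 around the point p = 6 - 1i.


Step 1: Center c = (6, -1), radius = 2
Step 2: |p - c|^2 = 0^2 + 0^2 = 0
Step 3: r^2 = 4
Step 4: |p-c| < r so winding number = 1

1


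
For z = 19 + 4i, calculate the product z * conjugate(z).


Step 1: conj(z) = 19 - 4i
Step 2: z * conj(z) = 19^2 + 4^2
Step 3: = 361 + 16 = 377

377


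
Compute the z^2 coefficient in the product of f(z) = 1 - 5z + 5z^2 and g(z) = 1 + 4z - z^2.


Step 1: z^2 term in f*g comes from: (1)*(-z^2) + (-5z)*(4z) + (5z^2)*(1)
Step 2: = -1 - 20 + 5
Step 3: = -16

-16


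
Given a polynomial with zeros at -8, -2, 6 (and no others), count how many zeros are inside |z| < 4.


Step 1: Check each root:
  z = -8: |-8| = 8 >= 4
  z = -2: |-2| = 2 < 4
  z = 6: |6| = 6 >= 4
Step 2: Count = 1

1


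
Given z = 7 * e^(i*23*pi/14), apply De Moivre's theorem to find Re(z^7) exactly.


Step 1: By De Moivre's theorem, z^7 = 7^7 * e^(i*7*23*pi/14) = 823543 * (cos(23*pi/2) + i*sin(23*pi/2))
Step 2: |z|^7 = 7^7 = 823543
Step 3: Reduce the angle mod 2*pi: 23*pi/2 - 10*pi = 3*pi/2
Step 4: cos(3*pi/2) = 0
Step 5: Re(z^7) = 823543 * 0 = 0

0


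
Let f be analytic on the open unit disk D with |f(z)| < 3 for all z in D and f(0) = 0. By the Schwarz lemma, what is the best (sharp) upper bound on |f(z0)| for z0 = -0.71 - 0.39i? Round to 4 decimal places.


Step 1: g = f/3 maps D -> D with g(0) = 0, so by the Schwarz lemma |g(z)| <= |z|, i.e. |f(z)| <= 3|z|; this is sharp (f(z) = 3z).
Step 2: |z0|^2 = (-0.71)^2 + (-0.39)^2 = 0.6562
Step 3: |z0| = sqrt(0.6562) = 0.810062
Step 4: Best bound = 3 * |z0| = 3 * 0.810062 = 2.4302

2.4302


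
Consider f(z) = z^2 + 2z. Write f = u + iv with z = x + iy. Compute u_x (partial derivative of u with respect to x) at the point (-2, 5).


Step 1: f(z) = (x+iy)^2 + 2(x+iy) + 0
Step 2: u = (x^2 - y^2) + 2x + 0
Step 3: u_x = 2x + 2
Step 4: At (-2, 5): u_x = -4 + 2 = -2

-2


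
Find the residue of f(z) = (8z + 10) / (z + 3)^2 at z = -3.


Step 1: Pole of order 2 at z = -3
Step 2: Res = lim d/dz [(z + 3)^2 * f(z)] as z -> -3
Step 3: (z + 3)^2 * f(z) = 8z + 10
Step 4: d/dz[8z + 10] = 8

8


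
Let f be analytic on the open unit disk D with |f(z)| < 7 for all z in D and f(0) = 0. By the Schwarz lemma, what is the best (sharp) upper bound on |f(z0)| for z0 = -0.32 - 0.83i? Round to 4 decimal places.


Step 1: g = f/7 maps D -> D with g(0) = 0, so by the Schwarz lemma |g(z)| <= |z|, i.e. |f(z)| <= 7|z|; this is sharp (f(z) = 7z).
Step 2: |z0|^2 = (-0.32)^2 + (-0.83)^2 = 0.7913
Step 3: |z0| = sqrt(0.7913) = 0.88955
Step 4: Best bound = 7 * |z0| = 7 * 0.88955 = 6.2269

6.2269


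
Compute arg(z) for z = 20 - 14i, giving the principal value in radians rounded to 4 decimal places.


Step 1: z = 20 - 14i
Step 2: arg(z) = atan2(-14, 20)
Step 3: arg(z) = -0.6107

-0.6107


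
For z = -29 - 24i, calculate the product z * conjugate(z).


Step 1: conj(z) = -29 + 24i
Step 2: z * conj(z) = (-29)^2 + (-24)^2
Step 3: = 841 + 576 = 1417

1417


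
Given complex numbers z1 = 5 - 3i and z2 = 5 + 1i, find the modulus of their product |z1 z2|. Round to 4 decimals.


Step 1: |z1| = sqrt(5^2 + (-3)^2) = sqrt(34)
Step 2: |z2| = sqrt(5^2 + 1^2) = sqrt(26)
Step 3: |z1*z2| = |z1|*|z2| = sqrt(34) * sqrt(26) = sqrt(34 * 26) = sqrt(884)
Step 4: = 29.7321

29.7321


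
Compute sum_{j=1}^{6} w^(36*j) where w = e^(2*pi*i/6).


Step 1: The sum sum_{j=1}^{n} w^(k*j) equals n if n | k, else 0.
Step 2: Here n = 6, k = 36
Step 3: Does n divide k? 6 | 36 -> True
Step 4: Sum = 6

6


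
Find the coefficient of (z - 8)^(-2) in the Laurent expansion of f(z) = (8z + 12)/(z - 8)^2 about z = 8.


Step 1: Write the numerator in powers of (z - 8): 8z + 12 = 8(z - 8) + (8*8 + 12) = 8(z - 8) + 76
Step 2: Divide by (z - 8)^2: f(z) = 76(z - 8)^(-2) + 8(z - 8)^(-1)
Step 3: This finite sum is the Laurent series of f about z = 8.
Step 4: Coefficient of (z - 8)^(-2) = 8*8 + 12 = 76

76


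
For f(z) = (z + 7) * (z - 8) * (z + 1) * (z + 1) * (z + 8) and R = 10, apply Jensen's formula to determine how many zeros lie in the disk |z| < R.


Jensen's formula: (1/2pi)*integral log|f(Re^it)|dt = log|f(0)| + sum_{|a_k|<R} log(R/|a_k|)
Step 1: f(0) = 7 * (-8) * 1 * 1 * 8 = -448
Step 2: log|f(0)| = log|-7| + log|8| + log|-1| + log|-1| + log|-8| = 6.1048
Step 3: Zeros inside |z| < 10: -7, 8, -1, -1, -8
Step 4: Jensen sum = log(10/7) + log(10/8) + log(10/1) + log(10/1) + log(10/8) = 5.4081
Step 5: n(R) = number of terms in the Jensen sum = count of zeros inside |z| < 10 = 5

5


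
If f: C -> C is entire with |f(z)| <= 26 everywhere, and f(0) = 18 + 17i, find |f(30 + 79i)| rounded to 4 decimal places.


Step 1: By Liouville's theorem, a bounded entire function is constant.
Step 2: f(z) = f(0) = 18 + 17i for all z.
Step 3: |f(w)| = |18 + 17i| = sqrt(324 + 289)
Step 4: = 24.7588

24.7588


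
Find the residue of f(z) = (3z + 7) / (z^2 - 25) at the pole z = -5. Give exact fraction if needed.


Step 1: Q(z) = z^2 - 25 = (z + 5)(z - 5)
Step 2: Q'(z) = 2z
Step 3: Q'(-5) = -10, P(-5) = -8
Step 4: Res = P(-5)/Q'(-5) = -8/(-10) = 4/5

4/5


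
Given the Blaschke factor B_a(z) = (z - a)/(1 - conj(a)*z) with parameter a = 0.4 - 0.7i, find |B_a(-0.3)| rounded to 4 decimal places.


Step 1: Numerator z0 - a = -0.3 - (0.4 - 0.7i) = -0.7 + 0.7i
Step 2: Denominator 1 - conj(a)*z0 = 1 - (0.4 + 0.7i)*(-0.3) = 1.12 + 0.21i
Step 3: |z0 - a|^2 = (-0.7)^2 + 0.7^2 = 0.98; |1 - conj(a)*z0|^2 = 1.12^2 + 0.21^2 = 1.2985
Step 4: |B_a(-0.3)| = sqrt(0.98 / 1.2985) = sqrt(0.754717)
Step 5: = 0.8687

0.8687


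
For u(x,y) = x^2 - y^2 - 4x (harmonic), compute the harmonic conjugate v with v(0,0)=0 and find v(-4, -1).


Step 1: v_x = -u_y = 2y + 0
Step 2: v_y = u_x = 2x - 4
Step 3: v = 2xy - 4y + C
Step 4: v(0,0) = 0 => C = 0
Step 5: v(-4, -1) = 12

12


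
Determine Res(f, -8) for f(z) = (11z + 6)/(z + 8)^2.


Step 1: Pole of order 2 at z = -8
Step 2: Res = lim d/dz [(z + 8)^2 * f(z)] as z -> -8
Step 3: (z + 8)^2 * f(z) = 11z + 6
Step 4: d/dz[11z + 6] = 11

11


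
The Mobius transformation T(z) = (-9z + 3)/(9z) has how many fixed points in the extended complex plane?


Step 1: Fixed points satisfy T(z) = z
Step 2: 9z^2 + 9z - 3 = 0
Step 3: Discriminant = 9^2 - 4*9*(-3) = 189
Step 4: Number of fixed points = 2

2


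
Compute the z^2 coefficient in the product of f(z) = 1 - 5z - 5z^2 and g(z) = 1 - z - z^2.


Step 1: z^2 term in f*g comes from: (1)*(-z^2) + (-5z)*(-z) + (-5z^2)*(1)
Step 2: = -1 + 5 - 5
Step 3: = -1

-1


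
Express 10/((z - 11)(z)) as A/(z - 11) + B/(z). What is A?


Step 1: Multiply both sides by (z - 11) and set z = 11
Step 2: A = 10 / (11 - 0)
Step 3: A = 10 / 11
Step 4: A = 10/11

10/11


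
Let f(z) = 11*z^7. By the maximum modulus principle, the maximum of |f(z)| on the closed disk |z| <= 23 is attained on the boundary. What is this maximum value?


Step 1: On |z| = 23, |f(z)| = 11 * |z|^7 = 11 * 23^7
Step 2: By maximum modulus principle, maximum is on boundary.
Step 3: Maximum = 11 * 3404825447 = 37453079917

37453079917


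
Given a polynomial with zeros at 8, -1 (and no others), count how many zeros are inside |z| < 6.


Step 1: Check each root:
  z = 8: |8| = 8 >= 6
  z = -1: |-1| = 1 < 6
Step 2: Count = 1

1


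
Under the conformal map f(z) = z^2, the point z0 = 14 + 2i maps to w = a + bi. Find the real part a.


Step 1: z0 = 14 + 2i
Step 2: z0^2 = 14^2 - 2^2 + 56i
Step 3: real part = 196 - 4 = 192

192


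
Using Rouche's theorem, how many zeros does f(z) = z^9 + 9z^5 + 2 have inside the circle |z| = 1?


Step 1: On |z| = 1 the three terms have sizes |z^9| = 1^9 = 1, |9z^5| = 9*1^5 = 9, |2| = 2
Step 2: The dominant term is g(z) = 9z^5; let h(z) = z^9 + 2 so f = g + h
Step 3: On |z| = 1: |g| = 9 and |h| <= 1 + 2 = 3
Step 4: Since 9 > 3, |h| < |g| on |z| = 1, so by Rouche f has the same number of zeros as g inside |z| < 1
Step 5: g(z) = 9z^5 has 5 zeros (at the origin, multiplicity 5) inside |z| < 1. Answer = 5

5


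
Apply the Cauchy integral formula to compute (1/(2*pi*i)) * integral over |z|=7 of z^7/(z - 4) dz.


Step 1: f(z) = z^7, a = 4 is inside |z| = 7
Step 2: By Cauchy integral formula: (1/(2pi*i)) * integral = f(a)
Step 3: f(4) = 4^7 = 16384

16384


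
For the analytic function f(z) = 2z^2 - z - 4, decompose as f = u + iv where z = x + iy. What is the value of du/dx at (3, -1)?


Step 1: f(z) = 2(x+iy)^2 - (x+iy) - 4
Step 2: u = 2(x^2 - y^2) - x - 4
Step 3: u_x = 4x - 1
Step 4: At (3, -1): u_x = 12 - 1 = 11

11


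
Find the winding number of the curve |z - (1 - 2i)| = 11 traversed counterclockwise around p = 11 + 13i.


Step 1: Center c = (1, -2), radius = 11
Step 2: |p - c|^2 = 10^2 + 15^2 = 325
Step 3: r^2 = 121
Step 4: |p-c| > r so winding number = 0

0


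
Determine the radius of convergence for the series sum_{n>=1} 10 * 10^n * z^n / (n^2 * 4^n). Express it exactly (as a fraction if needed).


Step 1: General term a_n = 10 * 10^n / (n^2 * 4^n)
Step 2: By the root test, |a_n|^(1/n) = 10^(1/n) * 10 / (n^(2/n) * 4) -> 10/4 as n -> infinity (since 10^(1/n) -> 1 and n^(2/n) -> 1)
Step 3: R = 1/lim|a_n|^(1/n) = 4/10 = 2/5

2/5


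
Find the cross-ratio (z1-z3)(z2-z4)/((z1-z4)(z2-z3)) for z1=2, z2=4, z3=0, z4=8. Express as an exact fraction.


Step 1: (z1-z3)(z2-z4) = 2 * (-4) = -8
Step 2: (z1-z4)(z2-z3) = (-6) * 4 = -24
Step 3: Cross-ratio = 8/24 = 1/3

1/3


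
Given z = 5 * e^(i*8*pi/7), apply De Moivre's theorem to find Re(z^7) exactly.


Step 1: By De Moivre's theorem, z^7 = 5^7 * e^(i*7*8*pi/7) = 78125 * (cos(8*pi) + i*sin(8*pi))
Step 2: |z|^7 = 5^7 = 78125
Step 3: Reduce the angle mod 2*pi: 8*pi - 8*pi = 0
Step 4: cos(0) = 1
Step 5: Re(z^7) = 78125 * 1 = 78125

78125


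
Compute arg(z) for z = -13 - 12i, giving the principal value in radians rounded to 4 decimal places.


Step 1: z = -13 - 12i
Step 2: arg(z) = atan2(-12, -13)
Step 3: arg(z) = -2.3962

-2.3962


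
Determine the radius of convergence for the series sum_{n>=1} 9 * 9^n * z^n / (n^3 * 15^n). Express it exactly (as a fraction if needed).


Step 1: General term a_n = 9 * 9^n / (n^3 * 15^n)
Step 2: By the root test, |a_n|^(1/n) = 9^(1/n) * 9 / (n^(3/n) * 15) -> 9/15 as n -> infinity (since 9^(1/n) -> 1 and n^(3/n) -> 1)
Step 3: R = 1/lim|a_n|^(1/n) = 15/9 = 5/3

5/3


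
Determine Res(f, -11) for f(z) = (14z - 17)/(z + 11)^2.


Step 1: Pole of order 2 at z = -11
Step 2: Res = lim d/dz [(z + 11)^2 * f(z)] as z -> -11
Step 3: (z + 11)^2 * f(z) = 14z - 17
Step 4: d/dz[14z - 17] = 14

14


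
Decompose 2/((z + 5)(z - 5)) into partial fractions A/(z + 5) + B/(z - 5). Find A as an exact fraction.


Step 1: Multiply both sides by (z + 5) and set z = -5
Step 2: A = 2 / (-5 - 5)
Step 3: A = 2 / (-10)
Step 4: A = -1/5

-1/5


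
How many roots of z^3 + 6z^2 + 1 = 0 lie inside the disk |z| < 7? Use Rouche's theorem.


Step 1: On |z| = 7 the three terms have sizes |z^3| = 7^3 = 343, |6z^2| = 6*7^2 = 294, |1| = 1
Step 2: The dominant term is g(z) = z^3; let h(z) = 6z^2 + 1 so f = g + h
Step 3: On |z| = 7: |g| = 343 and |h| <= 294 + 1 = 295
Step 4: Since 343 > 295, |h| < |g| on |z| = 7, so by Rouche f has the same number of zeros as g inside |z| < 7
Step 5: g(z) = z^3 has 3 zeros (all at the origin) inside |z| < 7. Answer = 3

3


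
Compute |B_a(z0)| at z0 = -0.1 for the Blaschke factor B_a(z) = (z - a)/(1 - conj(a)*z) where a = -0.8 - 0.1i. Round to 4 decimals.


Step 1: Numerator z0 - a = -0.1 - (-0.8 - 0.1i) = 0.7 + 0.1i
Step 2: Denominator 1 - conj(a)*z0 = 1 - (-0.8 + 0.1i)*(-0.1) = 0.92 + 0.01i
Step 3: |z0 - a|^2 = 0.7^2 + 0.1^2 = 0.5; |1 - conj(a)*z0|^2 = 0.92^2 + 0.01^2 = 0.8465
Step 4: |B_a(-0.1)| = sqrt(0.5 / 0.8465) = sqrt(0.590667)
Step 5: = 0.7685

0.7685


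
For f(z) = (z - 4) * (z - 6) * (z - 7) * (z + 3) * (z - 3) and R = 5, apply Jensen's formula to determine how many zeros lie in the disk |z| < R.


Jensen's formula: (1/2pi)*integral log|f(Re^it)|dt = log|f(0)| + sum_{|a_k|<R} log(R/|a_k|)
Step 1: f(0) = (-4) * (-6) * (-7) * 3 * (-3) = 1512
Step 2: log|f(0)| = log|4| + log|6| + log|7| + log|-3| + log|3| = 7.3212
Step 3: Zeros inside |z| < 5: 4, -3, 3
Step 4: Jensen sum = log(5/4) + log(5/3) + log(5/3) = 1.2448
Step 5: n(R) = number of terms in the Jensen sum = count of zeros inside |z| < 5 = 3

3


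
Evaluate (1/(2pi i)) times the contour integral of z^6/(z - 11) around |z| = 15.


Step 1: f(z) = z^6, a = 11 is inside |z| = 15
Step 2: By Cauchy integral formula: (1/(2pi*i)) * integral = f(a)
Step 3: f(11) = 11^6 = 1771561

1771561


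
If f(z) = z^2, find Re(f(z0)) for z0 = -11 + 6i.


Step 1: z0 = -11 + 6i
Step 2: z0^2 = (-11)^2 - 6^2 - 132i
Step 3: real part = 121 - 36 = 85

85


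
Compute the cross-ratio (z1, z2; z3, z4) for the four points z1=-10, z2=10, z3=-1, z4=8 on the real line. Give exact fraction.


Step 1: (z1-z3)(z2-z4) = (-9) * 2 = -18
Step 2: (z1-z4)(z2-z3) = (-18) * 11 = -198
Step 3: Cross-ratio = 18/198 = 1/11

1/11


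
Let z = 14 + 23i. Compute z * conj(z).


Step 1: conj(z) = 14 - 23i
Step 2: z * conj(z) = 14^2 + 23^2
Step 3: = 196 + 529 = 725

725


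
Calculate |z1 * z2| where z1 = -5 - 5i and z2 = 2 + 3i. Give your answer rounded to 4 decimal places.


Step 1: |z1| = sqrt((-5)^2 + (-5)^2) = sqrt(50)
Step 2: |z2| = sqrt(2^2 + 3^2) = sqrt(13)
Step 3: |z1*z2| = |z1|*|z2| = sqrt(50) * sqrt(13) = sqrt(50 * 13) = sqrt(650)
Step 4: = 25.4951

25.4951


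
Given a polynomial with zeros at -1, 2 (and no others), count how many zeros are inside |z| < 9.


Step 1: Check each root:
  z = -1: |-1| = 1 < 9
  z = 2: |2| = 2 < 9
Step 2: Count = 2

2


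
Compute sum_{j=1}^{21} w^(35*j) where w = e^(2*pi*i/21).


Step 1: The sum sum_{j=1}^{n} w^(k*j) equals n if n | k, else 0.
Step 2: Here n = 21, k = 35
Step 3: Does n divide k? 21 | 35 -> False
Step 4: Sum = 0

0


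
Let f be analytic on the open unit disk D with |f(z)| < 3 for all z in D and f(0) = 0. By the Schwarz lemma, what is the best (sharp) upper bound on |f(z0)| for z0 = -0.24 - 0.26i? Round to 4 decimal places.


Step 1: g = f/3 maps D -> D with g(0) = 0, so by the Schwarz lemma |g(z)| <= |z|, i.e. |f(z)| <= 3|z|; this is sharp (f(z) = 3z).
Step 2: |z0|^2 = (-0.24)^2 + (-0.26)^2 = 0.1252
Step 3: |z0| = sqrt(0.1252) = 0.353836
Step 4: Best bound = 3 * |z0| = 3 * 0.353836 = 1.0615

1.0615


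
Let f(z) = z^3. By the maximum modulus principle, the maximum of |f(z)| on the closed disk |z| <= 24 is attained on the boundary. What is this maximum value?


Step 1: On |z| = 24, |f(z)| = |z|^3 = 24^3
Step 2: By maximum modulus principle, maximum is on boundary.
Step 3: Maximum = 13824 = 13824

13824


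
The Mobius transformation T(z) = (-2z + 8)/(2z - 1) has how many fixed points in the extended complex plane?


Step 1: Fixed points satisfy T(z) = z
Step 2: 2z^2 + z - 8 = 0
Step 3: Discriminant = 1^2 - 4*2*(-8) = 65
Step 4: Number of fixed points = 2

2


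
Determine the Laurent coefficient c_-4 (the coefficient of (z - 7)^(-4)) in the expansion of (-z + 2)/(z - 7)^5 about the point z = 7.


Step 1: Write the numerator in powers of (z - 7): -z + 2 = -(z - 7) + (-1*7 + 2) = -(z - 7) - 5
Step 2: Divide by (z - 7)^5: f(z) = -5(z - 7)^(-5) - (z - 7)^(-4)
Step 3: This finite sum is the Laurent series of f about z = 7.
Step 4: Coefficient of (z - 7)^(-4) = coefficient of (z - 7) in the re-centred numerator = -1

-1


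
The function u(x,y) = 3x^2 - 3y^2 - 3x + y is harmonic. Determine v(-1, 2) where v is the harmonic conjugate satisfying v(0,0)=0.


Step 1: v_x = -u_y = 6y - 1
Step 2: v_y = u_x = 6x - 3
Step 3: v = 6xy - x - 3y + C
Step 4: v(0,0) = 0 => C = 0
Step 5: v(-1, 2) = -17

-17


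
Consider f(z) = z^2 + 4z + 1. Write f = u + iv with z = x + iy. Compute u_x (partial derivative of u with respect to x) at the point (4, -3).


Step 1: f(z) = (x+iy)^2 + 4(x+iy) + 1
Step 2: u = (x^2 - y^2) + 4x + 1
Step 3: u_x = 2x + 4
Step 4: At (4, -3): u_x = 8 + 4 = 12

12


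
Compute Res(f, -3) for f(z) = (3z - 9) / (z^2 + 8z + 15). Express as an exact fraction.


Step 1: Q(z) = z^2 + 8z + 15 = (z + 3)(z + 5)
Step 2: Q'(z) = 2z + 8
Step 3: Q'(-3) = 2, P(-3) = -18
Step 4: Res = P(-3)/Q'(-3) = -18/2 = -9

-9


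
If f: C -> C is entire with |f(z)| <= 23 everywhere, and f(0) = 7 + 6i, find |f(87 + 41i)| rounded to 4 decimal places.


Step 1: By Liouville's theorem, a bounded entire function is constant.
Step 2: f(z) = f(0) = 7 + 6i for all z.
Step 3: |f(w)| = |7 + 6i| = sqrt(49 + 36)
Step 4: = 9.2195

9.2195


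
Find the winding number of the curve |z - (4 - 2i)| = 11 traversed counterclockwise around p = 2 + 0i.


Step 1: Center c = (4, -2), radius = 11
Step 2: |p - c|^2 = (-2)^2 + 2^2 = 8
Step 3: r^2 = 121
Step 4: |p-c| < r so winding number = 1

1


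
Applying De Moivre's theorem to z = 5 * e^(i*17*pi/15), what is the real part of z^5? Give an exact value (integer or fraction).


Step 1: By De Moivre's theorem, z^5 = 5^5 * e^(i*5*17*pi/15) = 3125 * (cos(17*pi/3) + i*sin(17*pi/3))
Step 2: |z|^5 = 5^5 = 3125
Step 3: Reduce the angle mod 2*pi: 17*pi/3 - 4*pi = 5*pi/3
Step 4: cos(5*pi/3) = 1/2
Step 5: Re(z^5) = 3125 * 1/2 = 3125/2

3125/2


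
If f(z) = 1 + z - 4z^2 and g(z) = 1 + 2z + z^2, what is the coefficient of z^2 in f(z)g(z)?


Step 1: z^2 term in f*g comes from: (1)*(z^2) + (z)*(2z) + (-4z^2)*(1)
Step 2: = 1 + 2 - 4
Step 3: = -1

-1


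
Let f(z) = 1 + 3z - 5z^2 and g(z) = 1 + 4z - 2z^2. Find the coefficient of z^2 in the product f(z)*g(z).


Step 1: z^2 term in f*g comes from: (1)*(-2z^2) + (3z)*(4z) + (-5z^2)*(1)
Step 2: = -2 + 12 - 5
Step 3: = 5

5


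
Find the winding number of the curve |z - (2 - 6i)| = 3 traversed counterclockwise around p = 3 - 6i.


Step 1: Center c = (2, -6), radius = 3
Step 2: |p - c|^2 = 1^2 + 0^2 = 1
Step 3: r^2 = 9
Step 4: |p-c| < r so winding number = 1

1


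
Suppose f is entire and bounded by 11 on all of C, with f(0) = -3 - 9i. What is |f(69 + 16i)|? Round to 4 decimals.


Step 1: By Liouville's theorem, a bounded entire function is constant.
Step 2: f(z) = f(0) = -3 - 9i for all z.
Step 3: |f(w)| = |-3 - 9i| = sqrt(9 + 81)
Step 4: = 9.4868

9.4868


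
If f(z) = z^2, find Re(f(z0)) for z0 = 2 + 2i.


Step 1: z0 = 2 + 2i
Step 2: z0^2 = 2^2 - 2^2 + 8i
Step 3: real part = 4 - 4 = 0

0


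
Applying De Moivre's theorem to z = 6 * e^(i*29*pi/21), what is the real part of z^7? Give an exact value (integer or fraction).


Step 1: By De Moivre's theorem, z^7 = 6^7 * e^(i*7*29*pi/21) = 279936 * (cos(29*pi/3) + i*sin(29*pi/3))
Step 2: |z|^7 = 6^7 = 279936
Step 3: Reduce the angle mod 2*pi: 29*pi/3 - 8*pi = 5*pi/3
Step 4: cos(5*pi/3) = 1/2
Step 5: Re(z^7) = 279936 * 1/2 = 139968

139968


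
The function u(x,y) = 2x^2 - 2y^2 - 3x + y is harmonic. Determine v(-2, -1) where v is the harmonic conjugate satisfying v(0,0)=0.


Step 1: v_x = -u_y = 4y - 1
Step 2: v_y = u_x = 4x - 3
Step 3: v = 4xy - x - 3y + C
Step 4: v(0,0) = 0 => C = 0
Step 5: v(-2, -1) = 13

13


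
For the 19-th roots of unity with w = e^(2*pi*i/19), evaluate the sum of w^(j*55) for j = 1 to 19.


Step 1: The sum sum_{j=1}^{n} w^(k*j) equals n if n | k, else 0.
Step 2: Here n = 19, k = 55
Step 3: Does n divide k? 19 | 55 -> False
Step 4: Sum = 0

0


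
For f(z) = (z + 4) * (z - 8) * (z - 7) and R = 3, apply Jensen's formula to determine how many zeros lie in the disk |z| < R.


Jensen's formula: (1/2pi)*integral log|f(Re^it)|dt = log|f(0)| + sum_{|a_k|<R} log(R/|a_k|)
Step 1: f(0) = 4 * (-8) * (-7) = 224
Step 2: log|f(0)| = log|-4| + log|8| + log|7| = 5.4116
Step 3: Zeros inside |z| < 3: none
Step 4: Jensen sum = (empty sum) = 0
Step 5: n(R) = number of terms in the Jensen sum = count of zeros inside |z| < 3 = 0

0


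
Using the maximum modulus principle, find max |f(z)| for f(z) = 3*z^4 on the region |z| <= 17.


Step 1: On |z| = 17, |f(z)| = 3 * |z|^4 = 3 * 17^4
Step 2: By maximum modulus principle, maximum is on boundary.
Step 3: Maximum = 3 * 83521 = 250563

250563


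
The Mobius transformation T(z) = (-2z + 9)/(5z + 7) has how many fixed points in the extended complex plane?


Step 1: Fixed points satisfy T(z) = z
Step 2: 5z^2 + 9z - 9 = 0
Step 3: Discriminant = 9^2 - 4*5*(-9) = 261
Step 4: Number of fixed points = 2

2


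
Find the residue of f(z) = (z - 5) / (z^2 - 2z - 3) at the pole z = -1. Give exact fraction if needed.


Step 1: Q(z) = z^2 - 2z - 3 = (z + 1)(z - 3)
Step 2: Q'(z) = 2z - 2
Step 3: Q'(-1) = -4, P(-1) = -6
Step 4: Res = P(-1)/Q'(-1) = -6/(-4) = 3/2

3/2


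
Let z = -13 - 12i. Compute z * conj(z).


Step 1: conj(z) = -13 + 12i
Step 2: z * conj(z) = (-13)^2 + (-12)^2
Step 3: = 169 + 144 = 313

313


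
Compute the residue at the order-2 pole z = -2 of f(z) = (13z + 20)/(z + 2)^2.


Step 1: Pole of order 2 at z = -2
Step 2: Res = lim d/dz [(z + 2)^2 * f(z)] as z -> -2
Step 3: (z + 2)^2 * f(z) = 13z + 20
Step 4: d/dz[13z + 20] = 13

13


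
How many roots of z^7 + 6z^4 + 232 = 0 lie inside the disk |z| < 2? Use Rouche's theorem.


Step 1: On |z| = 2 the three terms have sizes |z^7| = 2^7 = 128, |6z^4| = 6*2^4 = 96, |232| = 232
Step 2: The dominant term is g(z) = 232; let h(z) = z^7 + 6z^4 so f = g + h
Step 3: On |z| = 2: |g| = 232 and |h| <= 128 + 96 = 224
Step 4: Since 232 > 224, |h| < |g| on |z| = 2, so by Rouche f has the same number of zeros as g inside |z| < 2
Step 5: g(z) = 232 is a nonzero constant with no zeros inside |z| < 2. Answer = 0

0
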